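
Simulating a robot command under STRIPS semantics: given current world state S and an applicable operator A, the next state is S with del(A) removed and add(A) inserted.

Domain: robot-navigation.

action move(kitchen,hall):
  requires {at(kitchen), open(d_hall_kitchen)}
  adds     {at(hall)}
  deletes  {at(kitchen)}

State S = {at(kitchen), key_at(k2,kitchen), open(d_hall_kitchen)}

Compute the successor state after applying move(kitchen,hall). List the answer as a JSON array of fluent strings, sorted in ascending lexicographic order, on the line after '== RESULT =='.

Compute (S \ del) ∪ add:
  pre ⊆ S: {at(kitchen), open(d_hall_kitchen)} ⊆ S  — applicable
  S \ del = {key_at(k2,kitchen), open(d_hall_kitchen)}
  ∪ add   = {at(hall), key_at(k2,kitchen), open(d_hall_kitchen)}

== RESULT ==
["at(hall)", "key_at(k2,kitchen)", "open(d_hall_kitchen)"]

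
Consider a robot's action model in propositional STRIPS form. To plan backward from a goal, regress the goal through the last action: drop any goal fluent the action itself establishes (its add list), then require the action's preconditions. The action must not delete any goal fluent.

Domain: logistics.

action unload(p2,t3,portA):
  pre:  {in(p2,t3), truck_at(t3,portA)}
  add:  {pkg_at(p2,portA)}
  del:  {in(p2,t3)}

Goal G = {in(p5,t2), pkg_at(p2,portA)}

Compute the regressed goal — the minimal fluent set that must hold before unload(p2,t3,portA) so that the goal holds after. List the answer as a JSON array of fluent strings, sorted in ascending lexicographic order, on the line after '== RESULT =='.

Regress:
  G ∩ del = {}  (empty — regression defined)
  G \ add = {in(p5,t2), pkg_at(p2,portA)} \ {pkg_at(p2,portA)} = {in(p5,t2)}
  ∪ pre   = {in(p5,t2)} ∪ {in(p2,t3), truck_at(t3,portA)}
          = {in(p2,t3), in(p5,t2), truck_at(t3,portA)}

== RESULT ==
["in(p2,t3)", "in(p5,t2)", "truck_at(t3,portA)"]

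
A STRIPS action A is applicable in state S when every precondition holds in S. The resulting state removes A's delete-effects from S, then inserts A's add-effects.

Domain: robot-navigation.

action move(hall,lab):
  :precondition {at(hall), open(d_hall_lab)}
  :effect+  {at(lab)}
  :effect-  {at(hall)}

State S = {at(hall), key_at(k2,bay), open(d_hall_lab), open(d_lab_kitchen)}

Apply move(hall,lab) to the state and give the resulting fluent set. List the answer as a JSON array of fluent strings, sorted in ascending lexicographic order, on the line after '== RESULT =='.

Progress:
  pre ⊆ S: {at(hall), open(d_hall_lab)} ⊆ S  — applicable
  S \ del = {key_at(k2,bay), open(d_hall_lab), open(d_lab_kitchen)}
  ∪ add   = {at(lab), key_at(k2,bay), open(d_hall_lab), open(d_lab_kitchen)}

== RESULT ==
["at(lab)", "key_at(k2,bay)", "open(d_hall_lab)", "open(d_lab_kitchen)"]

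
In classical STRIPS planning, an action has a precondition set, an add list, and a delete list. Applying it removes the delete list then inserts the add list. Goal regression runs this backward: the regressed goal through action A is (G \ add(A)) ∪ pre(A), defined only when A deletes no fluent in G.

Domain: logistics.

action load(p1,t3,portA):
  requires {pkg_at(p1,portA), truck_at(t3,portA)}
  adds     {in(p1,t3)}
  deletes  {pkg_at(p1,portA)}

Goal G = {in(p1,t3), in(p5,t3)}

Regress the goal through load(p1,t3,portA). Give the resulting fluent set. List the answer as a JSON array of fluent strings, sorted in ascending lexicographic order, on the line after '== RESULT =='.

Regress:
  G ∩ del = {}  (empty — regression defined)
  G \ add = {in(p1,t3), in(p5,t3)} \ {in(p1,t3)} = {in(p5,t3)}
  ∪ pre   = {in(p5,t3)} ∪ {pkg_at(p1,portA), truck_at(t3,portA)}
          = {in(p5,t3), pkg_at(p1,portA), truck_at(t3,portA)}

== RESULT ==
["in(p5,t3)", "pkg_at(p1,portA)", "truck_at(t3,portA)"]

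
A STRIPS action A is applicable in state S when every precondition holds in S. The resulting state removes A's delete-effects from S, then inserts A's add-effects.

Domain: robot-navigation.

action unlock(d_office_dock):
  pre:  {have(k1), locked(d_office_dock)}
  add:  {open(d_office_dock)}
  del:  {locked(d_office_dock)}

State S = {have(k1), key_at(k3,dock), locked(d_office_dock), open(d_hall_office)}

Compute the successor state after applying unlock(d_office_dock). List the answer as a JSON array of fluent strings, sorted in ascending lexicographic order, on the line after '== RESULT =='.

Progress:
  pre ⊆ S: {have(k1), locked(d_office_dock)} ⊆ S  — applicable
  S \ del = {have(k1), key_at(k3,dock), open(d_hall_office)}
  ∪ add   = {have(k1), key_at(k3,dock), open(d_hall_office), open(d_office_dock)}

== RESULT ==
["have(k1)", "key_at(k3,dock)", "open(d_hall_office)", "open(d_office_dock)"]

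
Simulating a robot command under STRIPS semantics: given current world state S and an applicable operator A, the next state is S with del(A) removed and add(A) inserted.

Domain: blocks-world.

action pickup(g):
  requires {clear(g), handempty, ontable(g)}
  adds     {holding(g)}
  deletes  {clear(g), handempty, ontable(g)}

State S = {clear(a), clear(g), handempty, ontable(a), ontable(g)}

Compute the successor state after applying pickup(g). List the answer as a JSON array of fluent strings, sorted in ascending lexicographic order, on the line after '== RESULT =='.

Progress:
  pre ⊆ S: {clear(g), handempty, ontable(g)} ⊆ S  — applicable
  S \ del = {clear(a), ontable(a)}
  ∪ add   = {clear(a), holding(g), ontable(a)}

== RESULT ==
["clear(a)", "holding(g)", "ontable(a)"]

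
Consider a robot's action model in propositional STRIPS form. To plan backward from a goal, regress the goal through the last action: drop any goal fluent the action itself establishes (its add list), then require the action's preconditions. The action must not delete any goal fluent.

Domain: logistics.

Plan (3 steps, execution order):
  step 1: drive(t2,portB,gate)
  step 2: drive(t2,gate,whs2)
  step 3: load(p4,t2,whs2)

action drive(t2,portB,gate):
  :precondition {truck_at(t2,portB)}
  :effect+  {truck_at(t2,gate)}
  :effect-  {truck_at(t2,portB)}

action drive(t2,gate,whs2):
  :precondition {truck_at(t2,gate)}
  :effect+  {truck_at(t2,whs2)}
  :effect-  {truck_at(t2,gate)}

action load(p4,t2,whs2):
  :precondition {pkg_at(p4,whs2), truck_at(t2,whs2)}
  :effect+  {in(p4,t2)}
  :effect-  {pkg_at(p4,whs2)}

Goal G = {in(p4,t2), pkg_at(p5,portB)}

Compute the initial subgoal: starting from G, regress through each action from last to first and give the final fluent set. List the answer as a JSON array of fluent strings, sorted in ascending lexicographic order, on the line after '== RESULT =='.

Regress step by step:
  through step 3 (load(p4,t2,whs2)): drop {in(p4,t2)}, keep {pkg_at(p5,portB)}, require {pkg_at(p4,whs2), truck_at(t2,whs2)}
    → {pkg_at(p4,whs2), pkg_at(p5,portB), truck_at(t2,whs2)}
  through step 2 (drive(t2,gate,whs2)): drop {truck_at(t2,whs2)}, keep {pkg_at(p4,whs2), pkg_at(p5,portB)}, require {truck_at(t2,gate)}
    → {pkg_at(p4,whs2), pkg_at(p5,portB), truck_at(t2,gate)}
  through step 1 (drive(t2,portB,gate)): drop {truck_at(t2,gate)}, keep {pkg_at(p4,whs2), pkg_at(p5,portB)}, require {truck_at(t2,portB)}
    → {pkg_at(p4,whs2), pkg_at(p5,portB), truck_at(t2,portB)}

== RESULT ==
["pkg_at(p4,whs2)", "pkg_at(p5,portB)", "truck_at(t2,portB)"]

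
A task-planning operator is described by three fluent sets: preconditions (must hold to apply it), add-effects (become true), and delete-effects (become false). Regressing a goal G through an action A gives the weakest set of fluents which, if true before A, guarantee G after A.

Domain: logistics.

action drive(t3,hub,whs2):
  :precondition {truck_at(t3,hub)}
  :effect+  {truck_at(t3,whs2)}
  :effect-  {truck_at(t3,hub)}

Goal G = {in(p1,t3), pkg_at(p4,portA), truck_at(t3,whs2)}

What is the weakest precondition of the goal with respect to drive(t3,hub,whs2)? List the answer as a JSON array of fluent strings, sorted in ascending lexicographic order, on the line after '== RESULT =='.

Regress:
  G ∩ del = {}  (empty — regression defined)
  G \ add = {in(p1,t3), pkg_at(p4,portA), truck_at(t3,whs2)} \ {truck_at(t3,whs2)} = {in(p1,t3), pkg_at(p4,portA)}
  ∪ pre   = {in(p1,t3), pkg_at(p4,portA)} ∪ {truck_at(t3,hub)}
          = {in(p1,t3), pkg_at(p4,portA), truck_at(t3,hub)}

== RESULT ==
["in(p1,t3)", "pkg_at(p4,portA)", "truck_at(t3,hub)"]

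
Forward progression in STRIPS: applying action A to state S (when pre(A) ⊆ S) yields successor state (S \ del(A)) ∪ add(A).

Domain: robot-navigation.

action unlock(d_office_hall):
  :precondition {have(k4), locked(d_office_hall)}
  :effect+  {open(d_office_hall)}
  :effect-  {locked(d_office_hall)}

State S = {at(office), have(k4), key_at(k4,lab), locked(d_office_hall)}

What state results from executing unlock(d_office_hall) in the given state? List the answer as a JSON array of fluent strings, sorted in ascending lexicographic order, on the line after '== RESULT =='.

Progress:
  pre ⊆ S: {have(k4), locked(d_office_hall)} ⊆ S  — applicable
  S \ del = {at(office), have(k4), key_at(k4,lab)}
  ∪ add   = {at(office), have(k4), key_at(k4,lab), open(d_office_hall)}

== RESULT ==
["at(office)", "have(k4)", "key_at(k4,lab)", "open(d_office_hall)"]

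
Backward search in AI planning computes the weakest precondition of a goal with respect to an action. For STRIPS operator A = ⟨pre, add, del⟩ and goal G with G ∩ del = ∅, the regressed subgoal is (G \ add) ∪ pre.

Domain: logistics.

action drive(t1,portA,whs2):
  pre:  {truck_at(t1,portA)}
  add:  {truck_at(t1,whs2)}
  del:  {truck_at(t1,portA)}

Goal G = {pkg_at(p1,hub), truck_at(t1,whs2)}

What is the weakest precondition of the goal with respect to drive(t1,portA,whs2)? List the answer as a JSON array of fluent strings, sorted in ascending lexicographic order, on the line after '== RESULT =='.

Regress:
  G ∩ del = {}  (empty — regression defined)
  G \ add = {pkg_at(p1,hub), truck_at(t1,whs2)} \ {truck_at(t1,whs2)} = {pkg_at(p1,hub)}
  ∪ pre   = {pkg_at(p1,hub)} ∪ {truck_at(t1,portA)}
          = {pkg_at(p1,hub), truck_at(t1,portA)}

== RESULT ==
["pkg_at(p1,hub)", "truck_at(t1,portA)"]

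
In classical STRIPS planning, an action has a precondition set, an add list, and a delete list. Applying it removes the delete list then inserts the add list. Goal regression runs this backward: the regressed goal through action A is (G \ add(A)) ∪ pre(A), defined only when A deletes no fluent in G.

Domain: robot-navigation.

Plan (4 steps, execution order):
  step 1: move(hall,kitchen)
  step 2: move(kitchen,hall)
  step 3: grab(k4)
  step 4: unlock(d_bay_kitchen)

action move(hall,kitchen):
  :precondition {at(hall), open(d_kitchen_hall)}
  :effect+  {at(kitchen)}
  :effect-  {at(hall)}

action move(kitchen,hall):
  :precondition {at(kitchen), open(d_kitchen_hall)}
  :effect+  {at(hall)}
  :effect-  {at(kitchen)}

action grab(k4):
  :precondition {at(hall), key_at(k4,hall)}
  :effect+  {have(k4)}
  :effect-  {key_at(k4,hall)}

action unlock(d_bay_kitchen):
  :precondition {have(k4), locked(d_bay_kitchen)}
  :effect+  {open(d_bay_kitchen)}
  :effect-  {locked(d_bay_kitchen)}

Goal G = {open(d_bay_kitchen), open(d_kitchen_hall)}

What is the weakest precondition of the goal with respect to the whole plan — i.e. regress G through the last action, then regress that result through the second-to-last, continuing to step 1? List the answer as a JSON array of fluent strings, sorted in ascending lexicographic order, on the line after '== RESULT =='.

Regress step by step:
  through step 4 (unlock(d_bay_kitchen)): drop {open(d_bay_kitchen)}, keep {open(d_kitchen_hall)}, require {have(k4), locked(d_bay_kitchen)}
    → {have(k4), locked(d_bay_kitchen), open(d_kitchen_hall)}
  through step 3 (grab(k4)): drop {have(k4)}, keep {locked(d_bay_kitchen), open(d_kitchen_hall)}, require {at(hall), key_at(k4,hall)}
    → {at(hall), key_at(k4,hall), locked(d_bay_kitchen), open(d_kitchen_hall)}
  through step 2 (move(kitchen,hall)): drop {at(hall)}, keep {key_at(k4,hall), locked(d_bay_kitchen), open(d_kitchen_hall)}, require {at(kitchen), open(d_kitchen_hall)}
    → {at(kitchen), key_at(k4,hall), locked(d_bay_kitchen), open(d_kitchen_hall)}
  through step 1 (move(hall,kitchen)): drop {at(kitchen)}, keep {key_at(k4,hall), locked(d_bay_kitchen), open(d_kitchen_hall)}, require {at(hall), open(d_kitchen_hall)}
    → {at(hall), key_at(k4,hall), locked(d_bay_kitchen), open(d_kitchen_hall)}

== RESULT ==
["at(hall)", "key_at(k4,hall)", "locked(d_bay_kitchen)", "open(d_kitchen_hall)"]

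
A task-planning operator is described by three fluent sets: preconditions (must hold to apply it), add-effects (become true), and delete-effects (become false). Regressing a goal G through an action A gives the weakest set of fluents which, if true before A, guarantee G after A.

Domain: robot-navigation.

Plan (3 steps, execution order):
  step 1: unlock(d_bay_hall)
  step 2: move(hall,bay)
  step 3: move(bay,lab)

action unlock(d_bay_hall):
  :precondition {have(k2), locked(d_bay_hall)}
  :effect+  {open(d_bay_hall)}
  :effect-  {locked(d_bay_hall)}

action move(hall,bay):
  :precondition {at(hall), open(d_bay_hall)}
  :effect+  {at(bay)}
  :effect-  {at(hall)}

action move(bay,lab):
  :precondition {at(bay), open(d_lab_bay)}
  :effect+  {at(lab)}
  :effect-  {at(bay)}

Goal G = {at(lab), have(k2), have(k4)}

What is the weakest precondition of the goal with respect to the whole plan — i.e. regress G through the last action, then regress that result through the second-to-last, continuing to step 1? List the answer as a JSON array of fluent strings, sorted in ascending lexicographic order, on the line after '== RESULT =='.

Regress step by step:
  through step 3 (move(bay,lab)): drop {at(lab)}, keep {have(k2), have(k4)}, require {at(bay), open(d_lab_bay)}
    → {at(bay), have(k2), have(k4), open(d_lab_bay)}
  through step 2 (move(hall,bay)): drop {at(bay)}, keep {have(k2), have(k4), open(d_lab_bay)}, require {at(hall), open(d_bay_hall)}
    → {at(hall), have(k2), have(k4), open(d_bay_hall), open(d_lab_bay)}
  through step 1 (unlock(d_bay_hall)): drop {open(d_bay_hall)}, keep {at(hall), have(k2), have(k4), open(d_lab_bay)}, require {have(k2), locked(d_bay_hall)}
    → {at(hall), have(k2), have(k4), locked(d_bay_hall), open(d_lab_bay)}

== RESULT ==
["at(hall)", "have(k2)", "have(k4)", "locked(d_bay_hall)", "open(d_lab_bay)"]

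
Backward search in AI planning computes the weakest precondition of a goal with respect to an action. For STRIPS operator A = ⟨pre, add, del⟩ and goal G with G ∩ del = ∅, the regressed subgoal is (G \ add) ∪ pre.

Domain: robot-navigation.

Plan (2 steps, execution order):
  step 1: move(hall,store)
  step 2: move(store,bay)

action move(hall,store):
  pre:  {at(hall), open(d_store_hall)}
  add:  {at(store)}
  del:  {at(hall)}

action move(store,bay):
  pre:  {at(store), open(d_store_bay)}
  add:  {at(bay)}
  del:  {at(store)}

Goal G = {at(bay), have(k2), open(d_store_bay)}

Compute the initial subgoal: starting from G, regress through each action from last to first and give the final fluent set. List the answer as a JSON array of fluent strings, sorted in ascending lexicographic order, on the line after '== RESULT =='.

Work backward from the goal:
  through step 2 (move(store,bay)): drop {at(bay)}, keep {have(k2), open(d_store_bay)}, require {at(store), open(d_store_bay)}
    → {at(store), have(k2), open(d_store_bay)}
  through step 1 (move(hall,store)): drop {at(store)}, keep {have(k2), open(d_store_bay)}, require {at(hall), open(d_store_hall)}
    → {at(hall), have(k2), open(d_store_bay), open(d_store_hall)}

== RESULT ==
["at(hall)", "have(k2)", "open(d_store_bay)", "open(d_store_hall)"]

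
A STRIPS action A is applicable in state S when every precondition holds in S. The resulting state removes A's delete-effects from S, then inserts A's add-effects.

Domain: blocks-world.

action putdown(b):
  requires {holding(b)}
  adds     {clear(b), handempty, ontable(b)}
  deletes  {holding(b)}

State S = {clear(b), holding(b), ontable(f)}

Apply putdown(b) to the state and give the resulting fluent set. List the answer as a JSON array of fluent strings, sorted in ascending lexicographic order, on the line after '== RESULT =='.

Compute (S \ del) ∪ add:
  pre ⊆ S: {holding(b)} ⊆ S  — applicable
  S \ del = {clear(b), ontable(f)}
  ∪ add   = {clear(b), handempty, ontable(b), ontable(f)}

== RESULT ==
["clear(b)", "handempty", "ontable(b)", "ontable(f)"]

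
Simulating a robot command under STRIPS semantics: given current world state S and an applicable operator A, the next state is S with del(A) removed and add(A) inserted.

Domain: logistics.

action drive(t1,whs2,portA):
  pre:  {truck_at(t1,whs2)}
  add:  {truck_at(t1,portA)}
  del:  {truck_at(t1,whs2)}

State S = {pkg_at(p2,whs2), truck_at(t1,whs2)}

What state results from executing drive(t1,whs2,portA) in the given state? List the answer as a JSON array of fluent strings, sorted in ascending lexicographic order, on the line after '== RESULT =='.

Progress:
  pre ⊆ S: {truck_at(t1,whs2)} ⊆ S  — applicable
  S \ del = {pkg_at(p2,whs2)}
  ∪ add   = {pkg_at(p2,whs2), truck_at(t1,portA)}

== RESULT ==
["pkg_at(p2,whs2)", "truck_at(t1,portA)"]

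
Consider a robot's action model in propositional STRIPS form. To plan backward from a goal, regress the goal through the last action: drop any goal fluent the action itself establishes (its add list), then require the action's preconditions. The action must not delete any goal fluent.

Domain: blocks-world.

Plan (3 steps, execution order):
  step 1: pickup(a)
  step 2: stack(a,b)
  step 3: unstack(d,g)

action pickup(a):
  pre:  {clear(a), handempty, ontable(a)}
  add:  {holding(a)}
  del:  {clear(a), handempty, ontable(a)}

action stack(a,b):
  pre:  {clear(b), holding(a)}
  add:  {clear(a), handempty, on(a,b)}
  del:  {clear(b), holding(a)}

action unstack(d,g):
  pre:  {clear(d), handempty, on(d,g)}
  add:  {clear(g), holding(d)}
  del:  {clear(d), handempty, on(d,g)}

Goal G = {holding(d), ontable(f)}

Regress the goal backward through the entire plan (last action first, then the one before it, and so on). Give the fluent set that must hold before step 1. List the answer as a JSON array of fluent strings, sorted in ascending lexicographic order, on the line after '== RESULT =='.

Work backward from the goal:
  through step 3 (unstack(d,g)): drop {holding(d)}, keep {ontable(f)}, require {clear(d), handempty, on(d,g)}
    → {clear(d), handempty, on(d,g), ontable(f)}
  through step 2 (stack(a,b)): drop {handempty}, keep {clear(d), on(d,g), ontable(f)}, require {clear(b), holding(a)}
    → {clear(b), clear(d), holding(a), on(d,g), ontable(f)}
  through step 1 (pickup(a)): drop {holding(a)}, keep {clear(b), clear(d), on(d,g), ontable(f)}, require {clear(a), handempty, ontable(a)}
    → {clear(a), clear(b), clear(d), handempty, on(d,g), ontable(a), ontable(f)}

== RESULT ==
["clear(a)", "clear(b)", "clear(d)", "handempty", "on(d,g)", "ontable(a)", "ontable(f)"]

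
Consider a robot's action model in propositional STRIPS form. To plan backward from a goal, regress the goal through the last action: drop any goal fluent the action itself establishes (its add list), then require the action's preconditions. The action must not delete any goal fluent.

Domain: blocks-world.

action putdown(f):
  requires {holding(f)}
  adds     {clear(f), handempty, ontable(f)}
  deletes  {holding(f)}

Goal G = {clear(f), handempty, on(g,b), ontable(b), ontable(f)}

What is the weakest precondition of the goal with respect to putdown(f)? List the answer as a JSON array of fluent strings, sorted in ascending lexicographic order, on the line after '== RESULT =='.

Regress:
  G ∩ del = {}  (empty — regression defined)
  G \ add = {clear(f), handempty, on(g,b), ontable(b), ontable(f)} \ {clear(f), handempty, ontable(f)} = {on(g,b), ontable(b)}
  ∪ pre   = {on(g,b), ontable(b)} ∪ {holding(f)}
          = {holding(f), on(g,b), ontable(b)}

== RESULT ==
["holding(f)", "on(g,b)", "ontable(b)"]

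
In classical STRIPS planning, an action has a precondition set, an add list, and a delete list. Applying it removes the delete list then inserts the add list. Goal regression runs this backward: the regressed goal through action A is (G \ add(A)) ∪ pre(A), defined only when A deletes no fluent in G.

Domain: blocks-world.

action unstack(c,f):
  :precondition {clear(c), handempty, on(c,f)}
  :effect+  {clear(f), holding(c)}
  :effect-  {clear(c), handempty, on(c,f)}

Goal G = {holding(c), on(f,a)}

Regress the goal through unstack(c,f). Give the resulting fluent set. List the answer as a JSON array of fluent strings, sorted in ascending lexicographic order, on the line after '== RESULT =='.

Regress:
  G ∩ del = {}  (empty — regression defined)
  G \ add = {holding(c), on(f,a)} \ {clear(f), holding(c)} = {on(f,a)}
  ∪ pre   = {on(f,a)} ∪ {clear(c), handempty, on(c,f)}
          = {clear(c), handempty, on(c,f), on(f,a)}

== RESULT ==
["clear(c)", "handempty", "on(c,f)", "on(f,a)"]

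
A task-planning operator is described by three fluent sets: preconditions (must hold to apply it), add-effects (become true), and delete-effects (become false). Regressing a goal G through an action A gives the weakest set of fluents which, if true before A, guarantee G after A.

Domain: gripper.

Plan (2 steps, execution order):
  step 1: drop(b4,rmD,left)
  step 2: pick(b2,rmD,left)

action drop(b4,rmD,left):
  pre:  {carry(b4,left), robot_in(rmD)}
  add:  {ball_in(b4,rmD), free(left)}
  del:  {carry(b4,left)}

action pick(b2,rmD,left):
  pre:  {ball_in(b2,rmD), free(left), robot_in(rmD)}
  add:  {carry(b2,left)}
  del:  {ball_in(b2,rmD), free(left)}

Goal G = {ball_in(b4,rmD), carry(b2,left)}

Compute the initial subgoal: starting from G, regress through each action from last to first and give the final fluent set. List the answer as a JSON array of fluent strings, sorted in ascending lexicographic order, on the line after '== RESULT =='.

Work backward from the goal:
  through step 2 (pick(b2,rmD,left)): drop {carry(b2,left)}, keep {ball_in(b4,rmD)}, require {ball_in(b2,rmD), free(left), robot_in(rmD)}
    → {ball_in(b2,rmD), ball_in(b4,rmD), free(left), robot_in(rmD)}
  through step 1 (drop(b4,rmD,left)): drop {ball_in(b4,rmD), free(left)}, keep {ball_in(b2,rmD), robot_in(rmD)}, require {carry(b4,left), robot_in(rmD)}
    → {ball_in(b2,rmD), carry(b4,left), robot_in(rmD)}

== RESULT ==
["ball_in(b2,rmD)", "carry(b4,left)", "robot_in(rmD)"]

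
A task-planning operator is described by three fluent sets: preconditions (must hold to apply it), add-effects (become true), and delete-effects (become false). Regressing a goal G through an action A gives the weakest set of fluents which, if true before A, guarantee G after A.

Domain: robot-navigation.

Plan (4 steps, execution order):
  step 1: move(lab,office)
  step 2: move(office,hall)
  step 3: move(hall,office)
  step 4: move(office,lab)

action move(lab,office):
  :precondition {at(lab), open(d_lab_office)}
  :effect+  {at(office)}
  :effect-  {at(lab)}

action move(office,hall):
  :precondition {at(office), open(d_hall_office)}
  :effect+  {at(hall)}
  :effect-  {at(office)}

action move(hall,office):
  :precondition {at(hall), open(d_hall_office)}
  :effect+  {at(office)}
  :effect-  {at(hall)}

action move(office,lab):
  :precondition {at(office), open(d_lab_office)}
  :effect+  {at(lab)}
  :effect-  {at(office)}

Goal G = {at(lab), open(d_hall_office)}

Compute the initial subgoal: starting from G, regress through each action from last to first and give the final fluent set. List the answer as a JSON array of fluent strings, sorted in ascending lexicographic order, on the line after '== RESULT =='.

Regress step by step:
  through step 4 (move(office,lab)): drop {at(lab)}, keep {open(d_hall_office)}, require {at(office), open(d_lab_office)}
    → {at(office), open(d_hall_office), open(d_lab_office)}
  through step 3 (move(hall,office)): drop {at(office)}, keep {open(d_hall_office), open(d_lab_office)}, require {at(hall), open(d_hall_office)}
    → {at(hall), open(d_hall_office), open(d_lab_office)}
  through step 2 (move(office,hall)): drop {at(hall)}, keep {open(d_hall_office), open(d_lab_office)}, require {at(office), open(d_hall_office)}
    → {at(office), open(d_hall_office), open(d_lab_office)}
  through step 1 (move(lab,office)): drop {at(office)}, keep {open(d_hall_office), open(d_lab_office)}, require {at(lab), open(d_lab_office)}
    → {at(lab), open(d_hall_office), open(d_lab_office)}

== RESULT ==
["at(lab)", "open(d_hall_office)", "open(d_lab_office)"]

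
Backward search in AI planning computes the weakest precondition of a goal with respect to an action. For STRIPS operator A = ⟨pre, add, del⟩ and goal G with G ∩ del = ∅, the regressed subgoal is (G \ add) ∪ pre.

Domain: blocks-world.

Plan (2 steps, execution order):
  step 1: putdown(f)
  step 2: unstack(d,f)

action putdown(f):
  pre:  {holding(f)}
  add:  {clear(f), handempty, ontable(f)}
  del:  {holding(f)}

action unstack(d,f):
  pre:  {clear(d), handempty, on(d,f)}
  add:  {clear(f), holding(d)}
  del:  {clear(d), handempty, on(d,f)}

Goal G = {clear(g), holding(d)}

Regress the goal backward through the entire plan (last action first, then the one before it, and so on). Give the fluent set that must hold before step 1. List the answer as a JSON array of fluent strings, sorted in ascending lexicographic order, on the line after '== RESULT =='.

Regress step by step:
  through step 2 (unstack(d,f)): drop {holding(d)}, keep {clear(g)}, require {clear(d), handempty, on(d,f)}
    → {clear(d), clear(g), handempty, on(d,f)}
  through step 1 (putdown(f)): drop {handempty}, keep {clear(d), clear(g), on(d,f)}, require {holding(f)}
    → {clear(d), clear(g), holding(f), on(d,f)}

== RESULT ==
["clear(d)", "clear(g)", "holding(f)", "on(d,f)"]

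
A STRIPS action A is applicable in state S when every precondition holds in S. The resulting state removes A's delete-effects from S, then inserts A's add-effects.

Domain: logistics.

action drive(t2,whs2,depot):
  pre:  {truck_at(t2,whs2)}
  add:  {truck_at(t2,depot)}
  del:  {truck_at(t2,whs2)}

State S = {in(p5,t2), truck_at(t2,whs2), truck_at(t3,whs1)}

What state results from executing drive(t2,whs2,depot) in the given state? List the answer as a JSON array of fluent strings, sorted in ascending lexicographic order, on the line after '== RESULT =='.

Progress:
  pre ⊆ S: {truck_at(t2,whs2)} ⊆ S  — applicable
  S \ del = {in(p5,t2), truck_at(t3,whs1)}
  ∪ add   = {in(p5,t2), truck_at(t2,depot), truck_at(t3,whs1)}

== RESULT ==
["in(p5,t2)", "truck_at(t2,depot)", "truck_at(t3,whs1)"]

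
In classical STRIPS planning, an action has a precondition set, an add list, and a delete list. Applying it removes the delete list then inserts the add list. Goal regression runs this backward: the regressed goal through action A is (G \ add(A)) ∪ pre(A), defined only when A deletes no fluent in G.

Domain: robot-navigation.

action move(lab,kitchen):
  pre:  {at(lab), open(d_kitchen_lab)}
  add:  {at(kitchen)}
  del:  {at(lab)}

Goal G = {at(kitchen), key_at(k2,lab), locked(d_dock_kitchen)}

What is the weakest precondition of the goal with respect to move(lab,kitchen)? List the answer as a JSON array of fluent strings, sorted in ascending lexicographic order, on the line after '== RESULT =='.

Regress:
  G ∩ del = {}  (empty — regression defined)
  G \ add = {at(kitchen), key_at(k2,lab), locked(d_dock_kitchen)} \ {at(kitchen)} = {key_at(k2,lab), locked(d_dock_kitchen)}
  ∪ pre   = {key_at(k2,lab), locked(d_dock_kitchen)} ∪ {at(lab), open(d_kitchen_lab)}
          = {at(lab), key_at(k2,lab), locked(d_dock_kitchen), open(d_kitchen_lab)}

== RESULT ==
["at(lab)", "key_at(k2,lab)", "locked(d_dock_kitchen)", "open(d_kitchen_lab)"]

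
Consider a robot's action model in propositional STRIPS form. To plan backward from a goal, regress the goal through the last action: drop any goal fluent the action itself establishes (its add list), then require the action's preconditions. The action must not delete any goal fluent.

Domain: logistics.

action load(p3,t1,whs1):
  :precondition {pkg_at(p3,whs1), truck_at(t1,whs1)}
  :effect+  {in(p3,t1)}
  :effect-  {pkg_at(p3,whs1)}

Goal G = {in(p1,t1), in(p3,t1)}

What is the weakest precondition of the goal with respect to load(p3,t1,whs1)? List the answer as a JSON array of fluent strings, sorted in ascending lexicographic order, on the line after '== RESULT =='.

Compute (G \ add) ∪ pre:
  G ∩ del = {}  (empty — regression defined)
  G \ add = {in(p1,t1), in(p3,t1)} \ {in(p3,t1)} = {in(p1,t1)}
  ∪ pre   = {in(p1,t1)} ∪ {pkg_at(p3,whs1), truck_at(t1,whs1)}
          = {in(p1,t1), pkg_at(p3,whs1), truck_at(t1,whs1)}

== RESULT ==
["in(p1,t1)", "pkg_at(p3,whs1)", "truck_at(t1,whs1)"]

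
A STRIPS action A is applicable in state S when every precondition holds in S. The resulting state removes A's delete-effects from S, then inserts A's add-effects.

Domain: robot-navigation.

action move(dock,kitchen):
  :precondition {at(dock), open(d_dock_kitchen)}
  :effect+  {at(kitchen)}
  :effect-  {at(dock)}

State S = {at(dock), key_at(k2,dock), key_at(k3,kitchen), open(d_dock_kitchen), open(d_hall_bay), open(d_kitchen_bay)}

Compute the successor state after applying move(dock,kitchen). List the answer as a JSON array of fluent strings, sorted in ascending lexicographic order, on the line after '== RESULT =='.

Progress:
  pre ⊆ S: {at(dock), open(d_dock_kitchen)} ⊆ S  — applicable
  S \ del = {key_at(k2,dock), key_at(k3,kitchen), open(d_dock_kitchen), open(d_hall_bay), open(d_kitchen_bay)}
  ∪ add   = {at(kitchen), key_at(k2,dock), key_at(k3,kitchen), open(d_dock_kitchen), open(d_hall_bay), open(d_kitchen_bay)}

== RESULT ==
["at(kitchen)", "key_at(k2,dock)", "key_at(k3,kitchen)", "open(d_dock_kitchen)", "open(d_hall_bay)", "open(d_kitchen_bay)"]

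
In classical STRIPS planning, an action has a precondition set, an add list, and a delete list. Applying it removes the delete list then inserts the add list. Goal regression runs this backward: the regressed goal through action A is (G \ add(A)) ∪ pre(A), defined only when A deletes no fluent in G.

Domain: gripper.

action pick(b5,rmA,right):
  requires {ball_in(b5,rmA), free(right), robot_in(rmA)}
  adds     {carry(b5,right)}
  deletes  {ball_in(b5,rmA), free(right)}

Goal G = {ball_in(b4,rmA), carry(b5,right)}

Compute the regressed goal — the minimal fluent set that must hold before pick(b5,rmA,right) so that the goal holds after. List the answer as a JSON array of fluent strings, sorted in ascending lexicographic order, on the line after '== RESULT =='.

Compute (G \ add) ∪ pre:
  G ∩ del = {}  (empty — regression defined)
  G \ add = {ball_in(b4,rmA), carry(b5,right)} \ {carry(b5,right)} = {ball_in(b4,rmA)}
  ∪ pre   = {ball_in(b4,rmA)} ∪ {ball_in(b5,rmA), free(right), robot_in(rmA)}
          = {ball_in(b4,rmA), ball_in(b5,rmA), free(right), robot_in(rmA)}

== RESULT ==
["ball_in(b4,rmA)", "ball_in(b5,rmA)", "free(right)", "robot_in(rmA)"]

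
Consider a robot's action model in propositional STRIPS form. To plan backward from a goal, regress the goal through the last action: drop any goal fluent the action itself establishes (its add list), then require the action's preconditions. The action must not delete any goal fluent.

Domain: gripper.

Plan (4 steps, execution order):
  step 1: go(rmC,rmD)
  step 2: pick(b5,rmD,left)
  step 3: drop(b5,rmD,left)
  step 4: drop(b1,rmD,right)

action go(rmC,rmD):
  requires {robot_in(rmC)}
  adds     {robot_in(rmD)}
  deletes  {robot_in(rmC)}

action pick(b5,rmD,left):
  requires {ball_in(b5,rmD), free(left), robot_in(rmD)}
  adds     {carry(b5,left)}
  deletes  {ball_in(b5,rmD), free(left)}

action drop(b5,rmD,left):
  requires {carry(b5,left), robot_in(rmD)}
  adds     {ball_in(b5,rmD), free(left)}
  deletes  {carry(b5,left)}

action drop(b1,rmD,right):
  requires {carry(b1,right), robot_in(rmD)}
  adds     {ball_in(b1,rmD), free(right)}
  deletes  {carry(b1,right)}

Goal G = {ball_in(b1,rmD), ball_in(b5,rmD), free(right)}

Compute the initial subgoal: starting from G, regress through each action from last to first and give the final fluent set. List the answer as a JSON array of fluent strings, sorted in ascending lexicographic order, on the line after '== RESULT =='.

Work backward from the goal:
  through step 4 (drop(b1,rmD,right)): drop {ball_in(b1,rmD), free(right)}, keep {ball_in(b5,rmD)}, require {carry(b1,right), robot_in(rmD)}
    → {ball_in(b5,rmD), carry(b1,right), robot_in(rmD)}
  through step 3 (drop(b5,rmD,left)): drop {ball_in(b5,rmD)}, keep {carry(b1,right), robot_in(rmD)}, require {carry(b5,left), robot_in(rmD)}
    → {carry(b1,right), carry(b5,left), robot_in(rmD)}
  through step 2 (pick(b5,rmD,left)): drop {carry(b5,left)}, keep {carry(b1,right), robot_in(rmD)}, require {ball_in(b5,rmD), free(left), robot_in(rmD)}
    → {ball_in(b5,rmD), carry(b1,right), free(left), robot_in(rmD)}
  through step 1 (go(rmC,rmD)): drop {robot_in(rmD)}, keep {ball_in(b5,rmD), carry(b1,right), free(left)}, require {robot_in(rmC)}
    → {ball_in(b5,rmD), carry(b1,right), free(left), robot_in(rmC)}

== RESULT ==
["ball_in(b5,rmD)", "carry(b1,right)", "free(left)", "robot_in(rmC)"]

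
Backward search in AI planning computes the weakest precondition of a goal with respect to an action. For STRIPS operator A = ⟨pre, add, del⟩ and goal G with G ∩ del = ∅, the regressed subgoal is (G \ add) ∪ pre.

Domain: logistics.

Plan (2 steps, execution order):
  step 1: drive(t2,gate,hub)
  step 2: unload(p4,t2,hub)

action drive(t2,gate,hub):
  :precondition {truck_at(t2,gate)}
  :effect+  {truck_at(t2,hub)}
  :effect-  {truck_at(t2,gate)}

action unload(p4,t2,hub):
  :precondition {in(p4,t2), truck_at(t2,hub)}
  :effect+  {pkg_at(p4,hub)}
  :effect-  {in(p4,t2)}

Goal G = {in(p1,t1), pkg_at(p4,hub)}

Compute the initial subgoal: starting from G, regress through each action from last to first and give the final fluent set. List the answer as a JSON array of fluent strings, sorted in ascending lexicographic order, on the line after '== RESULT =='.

Work backward from the goal:
  through step 2 (unload(p4,t2,hub)): drop {pkg_at(p4,hub)}, keep {in(p1,t1)}, require {in(p4,t2), truck_at(t2,hub)}
    → {in(p1,t1), in(p4,t2), truck_at(t2,hub)}
  through step 1 (drive(t2,gate,hub)): drop {truck_at(t2,hub)}, keep {in(p1,t1), in(p4,t2)}, require {truck_at(t2,gate)}
    → {in(p1,t1), in(p4,t2), truck_at(t2,gate)}

== RESULT ==
["in(p1,t1)", "in(p4,t2)", "truck_at(t2,gate)"]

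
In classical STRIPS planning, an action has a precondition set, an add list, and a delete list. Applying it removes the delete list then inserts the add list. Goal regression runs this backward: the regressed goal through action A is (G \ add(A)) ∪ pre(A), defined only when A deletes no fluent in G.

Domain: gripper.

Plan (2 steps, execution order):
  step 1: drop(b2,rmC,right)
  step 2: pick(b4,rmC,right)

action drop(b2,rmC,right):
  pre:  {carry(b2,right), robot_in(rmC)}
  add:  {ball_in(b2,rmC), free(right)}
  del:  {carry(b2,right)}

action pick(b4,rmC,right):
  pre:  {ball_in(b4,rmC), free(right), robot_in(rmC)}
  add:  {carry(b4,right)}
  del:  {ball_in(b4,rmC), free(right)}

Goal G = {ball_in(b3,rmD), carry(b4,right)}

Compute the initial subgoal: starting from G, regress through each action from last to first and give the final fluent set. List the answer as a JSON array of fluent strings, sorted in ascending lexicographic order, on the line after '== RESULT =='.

Work backward from the goal:
  through step 2 (pick(b4,rmC,right)): drop {carry(b4,right)}, keep {ball_in(b3,rmD)}, require {ball_in(b4,rmC), free(right), robot_in(rmC)}
    → {ball_in(b3,rmD), ball_in(b4,rmC), free(right), robot_in(rmC)}
  through step 1 (drop(b2,rmC,right)): drop {free(right)}, keep {ball_in(b3,rmD), ball_in(b4,rmC), robot_in(rmC)}, require {carry(b2,right), robot_in(rmC)}
    → {ball_in(b3,rmD), ball_in(b4,rmC), carry(b2,right), robot_in(rmC)}

== RESULT ==
["ball_in(b3,rmD)", "ball_in(b4,rmC)", "carry(b2,right)", "robot_in(rmC)"]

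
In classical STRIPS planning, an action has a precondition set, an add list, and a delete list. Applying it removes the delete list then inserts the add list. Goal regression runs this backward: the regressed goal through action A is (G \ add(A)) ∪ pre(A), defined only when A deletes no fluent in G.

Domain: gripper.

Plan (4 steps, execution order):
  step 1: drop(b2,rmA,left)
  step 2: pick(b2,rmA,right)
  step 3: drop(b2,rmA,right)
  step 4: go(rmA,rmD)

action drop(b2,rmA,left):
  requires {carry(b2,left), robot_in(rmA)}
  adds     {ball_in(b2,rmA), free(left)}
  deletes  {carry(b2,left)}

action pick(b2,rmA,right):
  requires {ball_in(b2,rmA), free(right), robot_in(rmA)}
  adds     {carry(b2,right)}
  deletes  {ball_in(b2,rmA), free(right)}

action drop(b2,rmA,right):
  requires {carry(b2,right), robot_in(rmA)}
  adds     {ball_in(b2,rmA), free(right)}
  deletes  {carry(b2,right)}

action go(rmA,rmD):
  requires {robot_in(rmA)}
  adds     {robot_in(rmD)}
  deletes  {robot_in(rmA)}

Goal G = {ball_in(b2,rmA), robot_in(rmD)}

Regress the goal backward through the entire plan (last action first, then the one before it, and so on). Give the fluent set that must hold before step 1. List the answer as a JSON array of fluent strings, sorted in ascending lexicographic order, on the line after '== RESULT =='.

Regress step by step:
  through step 4 (go(rmA,rmD)): drop {robot_in(rmD)}, keep {ball_in(b2,rmA)}, require {robot_in(rmA)}
    → {ball_in(b2,rmA), robot_in(rmA)}
  through step 3 (drop(b2,rmA,right)): drop {ball_in(b2,rmA)}, keep {robot_in(rmA)}, require {carry(b2,right), robot_in(rmA)}
    → {carry(b2,right), robot_in(rmA)}
  through step 2 (pick(b2,rmA,right)): drop {carry(b2,right)}, keep {robot_in(rmA)}, require {ball_in(b2,rmA), free(right), robot_in(rmA)}
    → {ball_in(b2,rmA), free(right), robot_in(rmA)}
  through step 1 (drop(b2,rmA,left)): drop {ball_in(b2,rmA)}, keep {free(right), robot_in(rmA)}, require {carry(b2,left), robot_in(rmA)}
    → {carry(b2,left), free(right), robot_in(rmA)}

== RESULT ==
["carry(b2,left)", "free(right)", "robot_in(rmA)"]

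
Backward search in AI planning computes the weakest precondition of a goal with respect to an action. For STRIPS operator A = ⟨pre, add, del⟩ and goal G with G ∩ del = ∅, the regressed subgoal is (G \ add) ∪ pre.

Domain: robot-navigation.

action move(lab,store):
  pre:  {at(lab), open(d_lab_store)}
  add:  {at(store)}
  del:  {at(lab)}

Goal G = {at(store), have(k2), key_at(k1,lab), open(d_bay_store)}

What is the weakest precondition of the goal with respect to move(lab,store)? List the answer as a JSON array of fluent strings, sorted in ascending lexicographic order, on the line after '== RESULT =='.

Regress:
  G ∩ del = {}  (empty — regression defined)
  G \ add = {at(store), have(k2), key_at(k1,lab), open(d_bay_store)} \ {at(store)} = {have(k2), key_at(k1,lab), open(d_bay_store)}
  ∪ pre   = {have(k2), key_at(k1,lab), open(d_bay_store)} ∪ {at(lab), open(d_lab_store)}
          = {at(lab), have(k2), key_at(k1,lab), open(d_bay_store), open(d_lab_store)}

== RESULT ==
["at(lab)", "have(k2)", "key_at(k1,lab)", "open(d_bay_store)", "open(d_lab_store)"]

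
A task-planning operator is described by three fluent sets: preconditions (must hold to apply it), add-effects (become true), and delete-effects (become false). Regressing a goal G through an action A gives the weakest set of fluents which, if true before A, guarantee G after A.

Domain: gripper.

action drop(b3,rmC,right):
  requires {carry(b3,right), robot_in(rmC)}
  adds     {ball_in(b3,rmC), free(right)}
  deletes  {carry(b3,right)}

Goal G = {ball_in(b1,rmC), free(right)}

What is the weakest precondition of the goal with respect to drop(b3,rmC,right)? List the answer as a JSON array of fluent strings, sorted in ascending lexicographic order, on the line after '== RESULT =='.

Regress:
  G ∩ del = {}  (empty — regression defined)
  G \ add = {ball_in(b1,rmC), free(right)} \ {ball_in(b3,rmC), free(right)} = {ball_in(b1,rmC)}
  ∪ pre   = {ball_in(b1,rmC)} ∪ {carry(b3,right), robot_in(rmC)}
          = {ball_in(b1,rmC), carry(b3,right), robot_in(rmC)}

== RESULT ==
["ball_in(b1,rmC)", "carry(b3,right)", "robot_in(rmC)"]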